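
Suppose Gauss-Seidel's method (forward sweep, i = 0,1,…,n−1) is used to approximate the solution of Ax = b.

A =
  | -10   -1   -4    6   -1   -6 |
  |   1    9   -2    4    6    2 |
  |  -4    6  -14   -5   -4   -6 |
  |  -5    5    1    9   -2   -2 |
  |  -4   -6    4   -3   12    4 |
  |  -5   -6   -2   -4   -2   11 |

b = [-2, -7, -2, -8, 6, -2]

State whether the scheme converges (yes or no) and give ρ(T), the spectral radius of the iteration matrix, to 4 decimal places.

no, ρ = 1.3322

Split A = D + L + U, D = diag(-10, 9, -14, 9, 12, 11).
GS T = -(D+L)⁻¹U: row 0 first, T[0,1] = -(-1)/(-10) = -0.1000; later rows by forward substitution.
  T[0,:] = [+0.0000  -0.1000  -0.4000  +0.6000  -0.1000  -0.6000]
  T[1,:] = [+0.0000  +0.0111  +0.2667  -0.5111  -0.6556  -0.1556]
  T[2,:] = [+0.0000  +0.0333  +0.2286  -0.7476  -0.5381  -0.3238]
  T[3,:] = [+0.0000  -0.0654  -0.3958  +0.7004  +0.5907  +0.0113]
  T[4,:] = [+0.0000  -0.0552  -0.1751  +0.3687  -0.0341  -0.5004]
  T[5,:] = [+0.0000  -0.0672  -0.1706  +0.1797  -0.2923  -0.5033]
|eigenvalues of T|: 1.3322, 0.8900, 0.1367, 0.1118, 0.0147, 0.0000.
ρ(T) = max|λ| = 1.3322; 1.3322 > 1 ⇒ diverges.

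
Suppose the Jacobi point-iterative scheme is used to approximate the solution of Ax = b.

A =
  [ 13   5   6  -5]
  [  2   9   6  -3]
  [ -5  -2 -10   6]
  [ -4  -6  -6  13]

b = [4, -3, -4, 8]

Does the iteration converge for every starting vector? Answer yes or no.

Write A = D+L+U with D = diag(13, 9, -10, 13).
T_J = -D⁻¹(L+U): T[1,2] = -(6)/(9) = -0.6667; T[1,1] = 0.
  T[0,:] = [+0.0000 -0.3846 -0.4615 +0.3846]
  T[1,:] = [-0.2222 +0.0000 -0.6667 +0.3333]
  T[2,:] = [-0.5000 -0.2000 +0.0000 +0.6000]
  T[3,:] = [+0.3077 +0.4615 +0.4615 +0.0000]
moduli |λ_i(T)| = 1.2494, 0.5077, 0.5077, 0.3320.
ρ(T) = max|λ| = 1.2494; 1.2494 > 1 ⇒ diverges.

no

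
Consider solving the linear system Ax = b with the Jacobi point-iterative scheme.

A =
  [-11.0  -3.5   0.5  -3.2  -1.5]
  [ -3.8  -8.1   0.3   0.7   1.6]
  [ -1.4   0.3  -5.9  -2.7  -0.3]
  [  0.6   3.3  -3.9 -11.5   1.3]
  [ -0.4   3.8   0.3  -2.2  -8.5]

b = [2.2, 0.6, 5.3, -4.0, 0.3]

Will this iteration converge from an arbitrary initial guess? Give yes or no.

Write A = D+L+U with D = diag(-11, -8.1, -5.9, -11.5, -8.5).
Jacobi T = -D⁻¹(L+U): T[2,4] = -(-0.3)/(-5.9) = -0.0508; T[2,2] = 0.
  T[0,:] = [+0.0000  -0.3182  +0.0455  -0.2909  -0.1364]
  T[1,:] = [-0.4691  +0.0000  +0.0370  +0.0864  +0.1975]
  T[2,:] = [-0.2373  +0.0508  +0.0000  -0.4576  -0.0508]
  T[3,:] = [+0.0522  +0.2870  -0.3391  +0.0000  +0.1130]
  T[4,:] = [-0.0471  +0.4471  +0.0353  -0.2588  +0.0000]
|roots of det(T-λI)|: 0.5955, 0.4227, 0.4227, 0.2001, 0.0403.
ρ(T) = max|λ| = 0.5955; 0.5955 < 1, so it converges for any x₀.

yes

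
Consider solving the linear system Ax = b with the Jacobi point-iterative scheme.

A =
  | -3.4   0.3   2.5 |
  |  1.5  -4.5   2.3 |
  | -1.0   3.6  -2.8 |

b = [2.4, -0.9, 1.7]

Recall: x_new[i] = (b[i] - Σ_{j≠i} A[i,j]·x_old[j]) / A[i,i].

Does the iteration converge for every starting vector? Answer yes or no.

yes

Write A = D+L+U with D = diag(-3.4, -4.5, -2.8).
Jacobi T = -D⁻¹(L+U): T[2,1] = -(3.6)/(-2.8) = +1.2857; T[2,2] = 0.
  T[0,:] = [+0.0000  +0.0882  +0.7353]
  T[1,:] = [+0.3333  +0.0000  +0.5111]
  T[2,:] = [-0.3571  +1.2857  +0.0000]
moduli |λ_i(T)| = 0.8750, 0.5846, 0.5846.
ρ = 0.8750; 0.8750 < 1, so it converges for any x₀.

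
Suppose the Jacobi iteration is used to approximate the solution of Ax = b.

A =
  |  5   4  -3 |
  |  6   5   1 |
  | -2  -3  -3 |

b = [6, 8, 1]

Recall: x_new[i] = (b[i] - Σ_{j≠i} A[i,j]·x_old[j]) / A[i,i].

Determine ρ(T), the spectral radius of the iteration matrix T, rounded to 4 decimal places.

Split A = D + L + U, D = diag(5, 5, -3).
Jacobi T = -D⁻¹(L+U): T[1,2] = -(1)/(5) = -0.2000; T[1,1] = 0.
  T[0,:] = [+0.0000 -0.8000 +0.6000]
  T[1,:] = [-1.2000 +0.0000 -0.2000]
  T[2,:] = [-0.6667 -1.0000 +0.0000]
eigenvalue magnitudes: 1.1394, 0.7337, 0.7337.
spectral radius ρ = 1.1394; 1.1394 > 1: divergent.

1.1394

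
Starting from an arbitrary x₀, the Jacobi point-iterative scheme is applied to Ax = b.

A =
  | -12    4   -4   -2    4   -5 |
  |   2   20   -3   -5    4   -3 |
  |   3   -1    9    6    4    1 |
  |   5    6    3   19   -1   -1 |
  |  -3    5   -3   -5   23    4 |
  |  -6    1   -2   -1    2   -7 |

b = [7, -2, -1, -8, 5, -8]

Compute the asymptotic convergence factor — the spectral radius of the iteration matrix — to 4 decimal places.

A = D + L + U where D = diag(-12, 20, 9, 19, 23, -7).
Jacobi: T = -D⁻¹(L+U), T[4,1] = -(5)/(23) = -0.2174; T[4,4] = 0.
  T[0,:] = [+0.0000 +0.3333 -0.3333 -0.1667 +0.3333 -0.4167]
  T[1,:] = [-0.1000 +0.0000 +0.1500 +0.2500 -0.2000 +0.1500]
  T[2,:] = [-0.3333 +0.1111 +0.0000 -0.6667 -0.4444 -0.1111]
  T[3,:] = [-0.2632 -0.3158 -0.1579 +0.0000 +0.0526 +0.0526]
  T[4,:] = [+0.1304 -0.2174 +0.1304 +0.2174 +0.0000 -0.1739]
  T[5,:] = [-0.8571 +0.1429 -0.2857 -0.1429 +0.2857 +0.0000]
eigenvalue magnitudes: 0.9204, 0.6218, 0.3457, 0.3457, 0.3273, 0.3273.
ρ(T) = max|λ| = 0.9204; 0.9204 < 1 ⇒ converges.

0.9204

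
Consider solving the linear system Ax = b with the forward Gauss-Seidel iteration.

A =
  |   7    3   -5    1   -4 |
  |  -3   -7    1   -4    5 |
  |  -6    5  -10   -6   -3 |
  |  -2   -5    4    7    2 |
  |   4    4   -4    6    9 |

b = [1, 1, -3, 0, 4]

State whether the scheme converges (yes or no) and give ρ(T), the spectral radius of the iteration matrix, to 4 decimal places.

no, ρ = 1.2736

Diagonal D = diag(7, -7, -10, 7, 9); L, U strict lower/upper.
Gauss-Seidel: T = -(D+L)⁻¹U, row 0 first, T[0,2] = -(-5)/(7) = +0.7143; later rows by forward substitution.
  T[0,:] = [+0.0000  -0.4286  +0.7143  -0.1429  +0.5714]
  T[1,:] = [+0.0000  +0.1837  -0.1633  -0.5102  +0.4694]
  T[2,:] = [+0.0000  +0.3490  -0.5102  -0.7694  -0.4082]
  T[3,:] = [+0.0000  -0.1907  +0.3790  +0.0344  +0.4461]
  T[4,:] = [+0.0000  +0.3911  -0.7243  -0.0746  -0.9414]
moduli |λ_i(T)| = 1.2736, 0.1840, 0.1840, 0.1082, 0.0000.
ρ(T) = max|λ| = 1.2736; 1.2736 > 1 ⇒ diverges.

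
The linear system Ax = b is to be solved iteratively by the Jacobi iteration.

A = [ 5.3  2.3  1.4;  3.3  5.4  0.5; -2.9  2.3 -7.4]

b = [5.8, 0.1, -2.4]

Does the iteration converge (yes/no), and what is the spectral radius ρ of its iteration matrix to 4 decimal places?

yes, ρ = 0.6283

Diagonal D = diag(5.3, 5.4, -7.4); L, U strict lower/upper.
T_J = -D⁻¹(L+U): T[2,0] = -(-2.9)/(-7.4) = -0.3919; T[2,2] = 0.
  T[0,:] = [+0.0000 -0.4340 -0.2642]
  T[1,:] = [-0.6111 +0.0000 -0.0926]
  T[2,:] = [-0.3919 +0.3108 +0.0000]
|λ(T)| sorted: 0.6283, 0.5236, 0.1046.
ρ = 0.6283; 0.6283 < 1 ⇒ converges.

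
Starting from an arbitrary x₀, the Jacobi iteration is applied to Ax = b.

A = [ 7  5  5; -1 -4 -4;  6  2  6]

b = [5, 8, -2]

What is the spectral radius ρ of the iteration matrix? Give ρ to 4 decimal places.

Diagonal D = diag(7, -4, 6); L, U strict lower/upper.
T_J = -D⁻¹(L+U): T[2,0] = -(6)/(6) = -1.0000; T[2,2] = 0.
  T[0,:] = [+0.0000  -0.7143  -0.7143]
  T[1,:] = [-0.2500  +0.0000  -1.0000]
  T[2,:] = [-1.0000  -0.3333  +0.0000]
|eigenvalues of T|: 1.3426, 0.7592, 0.7592.
ρ(T) = max|λ| = 1.3426; 1.3426 > 1, so it fails to converge.

1.3426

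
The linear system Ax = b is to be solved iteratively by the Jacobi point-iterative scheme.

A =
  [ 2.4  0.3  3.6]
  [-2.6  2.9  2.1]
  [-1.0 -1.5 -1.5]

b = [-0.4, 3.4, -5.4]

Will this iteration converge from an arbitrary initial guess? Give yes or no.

Split A = D + L + U, D = diag(2.4, 2.9, -1.5).
Jacobi: T = -D⁻¹(L+U), T[1,2] = -(2.1)/(2.9) = -0.7241; T[1,1] = 0.
  T[0,:] = [+0.0000, -0.1250, -1.5000]
  T[1,:] = [+0.8966, +0.0000, -0.7241]
  T[2,:] = [-0.6667, -1.0000, +0.0000]
moduli |λ_i(T)| = 1.5605, 0.9073, 0.9073.
spectral radius ρ = 1.5605; 1.5605 > 1 ⇒ diverges.

no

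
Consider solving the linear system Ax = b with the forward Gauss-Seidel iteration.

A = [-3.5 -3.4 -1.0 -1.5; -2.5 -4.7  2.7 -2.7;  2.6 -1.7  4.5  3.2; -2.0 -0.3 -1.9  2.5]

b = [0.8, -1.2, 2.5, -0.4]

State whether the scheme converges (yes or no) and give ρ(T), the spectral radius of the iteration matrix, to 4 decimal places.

no, ρ = 1.2099

Let D = diag(-3.5, -4.7, 4.5, 2.5); L, U the strict triangles.
GS T = -(D+L)⁻¹U: row 0 first, T[0,1] = -(-3.4)/(-3.5) = -0.9714; later rows by forward substitution.
  T[0,:] = [+0.0000 -0.9714 -0.2857 -0.4286]
  T[1,:] = [+0.0000 +0.5167 +0.7264 -0.3465]
  T[2,:] = [+0.0000 +0.7565 +0.4395 -0.5944]
  T[3,:] = [+0.0000 -0.1402 +0.1926 -0.8362]
moduli |λ_i(T)| = 1.2099, 0.7307, 0.3591, 0.0000.
ρ(T) = max|λ| = 1.2099; 1.2099 > 1: divergent.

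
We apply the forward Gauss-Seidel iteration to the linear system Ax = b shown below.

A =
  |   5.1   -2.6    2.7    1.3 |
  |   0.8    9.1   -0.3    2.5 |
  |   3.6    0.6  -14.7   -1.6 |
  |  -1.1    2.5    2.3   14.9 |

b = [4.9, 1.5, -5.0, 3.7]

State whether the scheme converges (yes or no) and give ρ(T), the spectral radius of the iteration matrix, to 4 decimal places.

yes, ρ = 0.1887

A = D + L + U where D = diag(5.1, 9.1, -14.7, 14.9).
T_GS = -(D+L)⁻¹U: row 0 first, T[0,1] = -(-2.6)/(5.1) = +0.5098; later rows by forward substitution.
  T[0,:] = [+0.0000, +0.5098, -0.5294, -0.2549]
  T[1,:] = [+0.0000, -0.0448, +0.0795, -0.2523]
  T[2,:] = [+0.0000, +0.1230, -0.1264, -0.1816]
  T[3,:] = [+0.0000, +0.0262, -0.0329, +0.0515]
|eigenvalues of T|: 0.1887, 0.0563, 0.0127, 0.0000.
spectral radius ρ = 0.1887; 0.1887 < 1 ⇒ converges.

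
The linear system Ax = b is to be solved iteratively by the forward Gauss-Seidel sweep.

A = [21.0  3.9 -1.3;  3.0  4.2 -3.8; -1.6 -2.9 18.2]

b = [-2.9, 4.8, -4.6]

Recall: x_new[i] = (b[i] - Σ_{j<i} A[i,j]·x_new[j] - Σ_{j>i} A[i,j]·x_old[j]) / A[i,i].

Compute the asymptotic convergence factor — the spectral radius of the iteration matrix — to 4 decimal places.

0.2021

A = D + L + U where D = diag(21, 4.2, 18.2).
T_GS = -(D+L)⁻¹U: row 0 first, T[0,2] = -(-1.3)/(21) = +0.0619; later rows by forward substitution.
  T[0,:] = [+0.0000 -0.1857 +0.0619]
  T[1,:] = [+0.0000 +0.1327 +0.8605]
  T[2,:] = [+0.0000 +0.0048 +0.1426]
|eigenvalues of T|: 0.2021, 0.0731, 0.0000.
ρ = 0.2021; 0.2021 < 1, so it converges for any x₀.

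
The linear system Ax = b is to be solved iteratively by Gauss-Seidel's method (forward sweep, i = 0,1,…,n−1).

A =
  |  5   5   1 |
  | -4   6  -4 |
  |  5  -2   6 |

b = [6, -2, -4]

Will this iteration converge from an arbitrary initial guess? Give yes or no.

Split A = D + L + U, D = diag(5, 6, 6).
GS T = -(D+L)⁻¹U: row 0 first, T[0,2] = -(1)/(5) = -0.2000; later rows by forward substitution.
  T[0,:] = [+0.0000, -1.0000, -0.2000]
  T[1,:] = [+0.0000, -0.6667, +0.5333]
  T[2,:] = [+0.0000, +0.6111, +0.3444]
|λ(T)| sorted: 0.9237, 0.6015, 0.0000.
ρ(T) = max|λ| = 0.9237; 0.9237 < 1 ⇒ converges.

yes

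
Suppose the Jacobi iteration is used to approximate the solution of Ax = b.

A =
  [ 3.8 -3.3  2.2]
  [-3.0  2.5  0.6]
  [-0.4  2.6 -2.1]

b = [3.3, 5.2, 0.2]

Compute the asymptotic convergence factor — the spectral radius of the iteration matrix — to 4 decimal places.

1.2331

Split A = D + L + U, D = diag(3.8, 2.5, -2.1).
Jacobi: T = -D⁻¹(L+U), T[0,1] = -(-3.3)/(3.8) = +0.8684; T[0,0] = 0.
  T[0,:] = [+0.0000, +0.8684, -0.5789]
  T[1,:] = [+1.2000, +0.0000, -0.2400]
  T[2,:] = [-0.1905, +1.2381, +0.0000]
|roots of det(T-λI)|: 1.2331, 0.8157, 0.8157.
ρ(T) = max|λ| = 1.2331; 1.2331 > 1 ⇒ diverges.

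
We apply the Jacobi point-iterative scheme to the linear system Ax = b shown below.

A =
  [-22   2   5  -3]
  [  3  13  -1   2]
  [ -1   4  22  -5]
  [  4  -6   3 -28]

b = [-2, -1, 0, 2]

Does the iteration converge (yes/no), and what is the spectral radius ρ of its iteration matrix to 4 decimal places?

Split A = D + L + U, D = diag(-22, 13, 22, -28).
Jacobi: T = -D⁻¹(L+U), T[3,2] = -(3)/(-28) = +0.1071; T[3,3] = 0.
  T[0,:] = [+0.0000 +0.0909 +0.2273 -0.1364]
  T[1,:] = [-0.2308 +0.0000 +0.0769 -0.1538]
  T[2,:] = [+0.0455 -0.1818 +0.0000 +0.2273]
  T[3,:] = [+0.1429 -0.2143 +0.1071 +0.0000]
|λ(T)| sorted: 0.2783, 0.2247, 0.2247, 0.2140.
spectral radius ρ = 0.2783; 0.2783 < 1 ⇒ converges.

yes, ρ = 0.2783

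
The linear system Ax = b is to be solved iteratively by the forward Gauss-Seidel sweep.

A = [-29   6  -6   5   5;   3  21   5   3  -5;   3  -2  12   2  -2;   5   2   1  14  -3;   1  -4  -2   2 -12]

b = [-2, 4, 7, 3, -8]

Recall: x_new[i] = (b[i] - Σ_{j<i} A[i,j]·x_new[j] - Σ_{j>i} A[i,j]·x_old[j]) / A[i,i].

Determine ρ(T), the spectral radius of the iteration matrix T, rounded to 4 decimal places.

0.2737

Let D = diag(-29, 21, 12, 14, -12); L, U the strict triangles.
Gauss-Seidel: T = -(D+L)⁻¹U, row 0 first, T[0,4] = -(5)/(-29) = +0.1724; later rows by forward substitution.
  T[0,:] = [+0.0000 +0.2069 -0.2069 +0.1724 +0.1724]
  T[1,:] = [+0.0000 -0.0296 -0.2085 -0.1675 +0.2135]
  T[2,:] = [+0.0000 -0.0567 +0.0170 -0.2377 +0.1591]
  T[3,:] = [+0.0000 -0.0656 +0.1025 -0.0207 +0.1108]
  T[4,:] = [+0.0000 +0.0256 +0.0665 +0.1064 -0.0648]
|λ(T)| sorted: 0.2737, 0.1402, 0.1402, 0.0272, 0.0000.
ρ(T) = max|λ| = 0.2737; 0.2737 < 1, so it converges for any x₀.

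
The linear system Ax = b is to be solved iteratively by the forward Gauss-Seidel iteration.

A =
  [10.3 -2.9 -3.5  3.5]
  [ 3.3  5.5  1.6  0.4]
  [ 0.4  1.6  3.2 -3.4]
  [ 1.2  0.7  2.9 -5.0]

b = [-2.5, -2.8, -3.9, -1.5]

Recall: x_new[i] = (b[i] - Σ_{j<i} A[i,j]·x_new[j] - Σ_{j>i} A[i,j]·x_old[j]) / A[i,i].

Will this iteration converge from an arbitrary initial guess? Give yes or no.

Write A = D+L+U with D = diag(10.3, 5.5, 3.2, -5).
Gauss-Seidel: T = -(D+L)⁻¹U, row 0 first, T[0,3] = -(3.5)/(10.3) = -0.3398; later rows by forward substitution.
  T[0,:] = [+0.0000 +0.2816 +0.3398 -0.3398]
  T[1,:] = [+0.0000 -0.1689 -0.4948 +0.1312]
  T[2,:] = [+0.0000 +0.0493 +0.2049 +1.0394]
  T[3,:] = [+0.0000 +0.0725 +0.1311 +0.5397]
|eigenvalues of T|: 0.7244, 0.2598, 0.1110, 0.0000.
ρ(T) = max|λ| = 0.7244; 0.7244 < 1 ⇒ converges.

yes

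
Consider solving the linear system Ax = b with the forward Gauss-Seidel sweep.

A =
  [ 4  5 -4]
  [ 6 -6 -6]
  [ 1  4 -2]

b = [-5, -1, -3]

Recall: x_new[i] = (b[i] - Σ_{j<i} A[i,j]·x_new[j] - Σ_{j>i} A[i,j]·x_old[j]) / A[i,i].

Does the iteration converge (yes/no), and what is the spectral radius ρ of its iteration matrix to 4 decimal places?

A = D + L + U where D = diag(4, -6, -2).
T_GS = -(D+L)⁻¹U: row 0 first, T[0,2] = -(-4)/(4) = +1.0000; later rows by forward substitution.
  T[0,:] = [+0.0000, -1.2500, +1.0000]
  T[1,:] = [+0.0000, -1.2500, +0.0000]
  T[2,:] = [+0.0000, -3.1250, +0.5000]
|roots of det(T-λI)|: 1.2500, 0.5000, 0.0000.
ρ(T) = max|λ| = 1.2500; 1.2500 > 1, so it fails to converge.

no, ρ = 1.2500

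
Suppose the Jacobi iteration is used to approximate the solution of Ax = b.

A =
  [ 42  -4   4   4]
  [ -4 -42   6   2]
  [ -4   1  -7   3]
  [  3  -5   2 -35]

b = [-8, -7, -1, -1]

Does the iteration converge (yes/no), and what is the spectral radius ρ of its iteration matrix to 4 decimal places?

Let D = diag(42, -42, -7, -35); L, U the strict triangles.
Jacobi: T = -D⁻¹(L+U), T[0,2] = -(4)/(42) = -0.0952; T[0,0] = 0.
  T[0,:] = [+0.0000, +0.0952, -0.0952, -0.0952]
  T[1,:] = [-0.0952, +0.0000, +0.1429, +0.0476]
  T[2,:] = [-0.5714, +0.1429, +0.0000, +0.4286]
  T[3,:] = [+0.0857, -0.1429, +0.0571, +0.0000]
|λ(T)| sorted: 0.3431, 0.2310, 0.2310, 0.0293.
ρ(T) = max|λ| = 0.3431; 0.3431 < 1 ⇒ converges.

yes, ρ = 0.3431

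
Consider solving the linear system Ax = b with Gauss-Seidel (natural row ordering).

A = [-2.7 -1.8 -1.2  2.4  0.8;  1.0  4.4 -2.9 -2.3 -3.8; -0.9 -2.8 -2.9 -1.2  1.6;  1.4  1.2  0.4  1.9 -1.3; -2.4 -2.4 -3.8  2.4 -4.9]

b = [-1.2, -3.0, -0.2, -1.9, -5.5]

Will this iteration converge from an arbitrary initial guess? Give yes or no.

Let D = diag(-2.7, 4.4, -2.9, 1.9, -4.9); L, U the strict triangles.
GS T = -(D+L)⁻¹U: row 0 first, T[0,4] = -(0.8)/(-2.7) = +0.2963; later rows by forward substitution.
  T[0,:] = [+0.0000, -0.6667, -0.4444, +0.8889, +0.2963]
  T[1,:] = [+0.0000, +0.1515, +0.7601, +0.3207, +0.7963]
  T[2,:] = [+0.0000, +0.0606, -0.5960, -0.9993, -0.3091]
  T[3,:] = [+0.0000, +0.3828, -0.0271, -0.6471, +0.0280]
  T[4,:] = [+0.0000, +0.3928, +0.2943, -0.1345, -0.2817]
moduli |λ_i(T)| = 1.2064, 0.5424, 0.3052, 0.3052, 0.0000.
ρ = 1.2064; 1.2064 > 1 ⇒ diverges.

no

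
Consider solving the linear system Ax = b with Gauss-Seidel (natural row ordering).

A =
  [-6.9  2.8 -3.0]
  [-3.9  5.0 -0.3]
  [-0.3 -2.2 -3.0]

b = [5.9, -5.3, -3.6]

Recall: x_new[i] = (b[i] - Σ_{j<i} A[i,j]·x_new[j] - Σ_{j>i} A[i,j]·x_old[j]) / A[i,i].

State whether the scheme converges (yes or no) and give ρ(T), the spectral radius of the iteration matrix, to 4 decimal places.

yes, ρ = 0.5604

A = D + L + U where D = diag(-6.9, 5, -3).
GS T = -(D+L)⁻¹U: row 0 first, T[0,2] = -(-3)/(-6.9) = -0.4348; later rows by forward substitution.
  T[0,:] = [+0.0000, +0.4058, -0.4348]
  T[1,:] = [+0.0000, +0.3165, -0.2791]
  T[2,:] = [+0.0000, -0.2727, +0.2482]
moduli |λ_i(T)| = 0.5604, 0.0043, 0.0000.
ρ = 0.5604; 0.5604 < 1, so it converges for any x₀.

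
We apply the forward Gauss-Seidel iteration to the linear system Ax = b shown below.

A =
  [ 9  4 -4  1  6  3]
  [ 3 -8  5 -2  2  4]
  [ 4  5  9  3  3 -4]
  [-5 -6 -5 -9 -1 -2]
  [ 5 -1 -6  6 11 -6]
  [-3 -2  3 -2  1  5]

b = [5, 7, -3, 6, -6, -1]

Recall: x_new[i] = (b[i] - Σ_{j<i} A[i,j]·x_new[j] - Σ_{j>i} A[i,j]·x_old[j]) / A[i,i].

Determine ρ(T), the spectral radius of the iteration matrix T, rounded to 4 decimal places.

Let D = diag(9, -8, 9, -9, 11, 5); L, U the strict triangles.
GS T = -(D+L)⁻¹U: row 0 first, T[0,1] = -(4)/(9) = -0.4444; later rows by forward substitution.
  T[0,:] = [+0.0000  -0.4444  +0.4444  -0.1111  -0.6667  -0.3333]
  T[1,:] = [+0.0000  -0.1667  +0.7917  -0.2917  +0.0000  +0.3750]
  T[2,:] = [+0.0000  +0.2901  -0.6373  -0.1219  -0.0370  +0.3843]
  T[3,:] = [+0.0000  +0.1968  -0.4206  +0.3239  +0.2798  -0.5005]
  T[4,:] = [+0.0000  +0.2377  -0.2483  -0.2192  +0.1302  +1.2137]
  T[5,:] = [+0.0000  -0.4762  +0.8472  +0.0632  -0.2919  -0.7235]
moduli |λ_i(T)| = 1.2364, 0.5430, 0.5430, 0.0961, 0.0961, 0.0000.
ρ = 1.2364; 1.2364 > 1 ⇒ diverges.

1.2364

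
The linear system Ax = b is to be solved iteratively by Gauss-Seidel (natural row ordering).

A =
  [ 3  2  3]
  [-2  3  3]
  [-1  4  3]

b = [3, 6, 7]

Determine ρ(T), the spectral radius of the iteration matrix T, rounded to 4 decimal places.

1.5847

Diagonal D = diag(3, 3, 3); L, U strict lower/upper.
GS T = -(D+L)⁻¹U: row 0 first, T[0,1] = -(2)/(3) = -0.6667; later rows by forward substitution.
  T[0,:] = [+0.0000, -0.6667, -1.0000]
  T[1,:] = [+0.0000, -0.4444, -1.6667]
  T[2,:] = [+0.0000, +0.3704, +1.8889]
|eigenvalues of T|: 1.5847, 0.1402, 0.0000.
ρ = 1.5847; 1.5847 > 1, so it fails to converge.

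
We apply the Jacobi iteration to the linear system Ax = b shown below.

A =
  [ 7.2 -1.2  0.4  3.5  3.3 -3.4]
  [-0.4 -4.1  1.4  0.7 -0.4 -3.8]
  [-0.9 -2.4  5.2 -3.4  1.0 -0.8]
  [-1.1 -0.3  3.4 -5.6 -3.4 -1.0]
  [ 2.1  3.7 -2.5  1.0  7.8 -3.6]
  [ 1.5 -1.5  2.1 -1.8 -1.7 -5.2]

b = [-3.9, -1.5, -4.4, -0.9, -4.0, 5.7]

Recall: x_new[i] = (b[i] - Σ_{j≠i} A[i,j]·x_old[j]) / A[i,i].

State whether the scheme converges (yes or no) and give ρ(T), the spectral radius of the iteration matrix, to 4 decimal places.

Diagonal D = diag(7.2, -4.1, 5.2, -5.6, 7.8, -5.2); L, U strict lower/upper.
T_J = -D⁻¹(L+U): T[1,2] = -(1.4)/(-4.1) = +0.3415; T[1,1] = 0.
  T[0,:] = [+0.0000  +0.1667  -0.0556  -0.4861  -0.4583  +0.4722]
  T[1,:] = [-0.0976  +0.0000  +0.3415  +0.1707  -0.0976  -0.9268]
  T[2,:] = [+0.1731  +0.4615  +0.0000  +0.6538  -0.1923  +0.1538]
  T[3,:] = [-0.1964  -0.0536  +0.6071  +0.0000  -0.6071  -0.1786]
  T[4,:] = [-0.2692  -0.4744  +0.3205  -0.1282  +0.0000  +0.4615]
  T[5,:] = [+0.2885  -0.2885  +0.4038  -0.3462  -0.3269  +0.0000]
eigenvalue magnitudes: 1.1426, 0.9011, 0.6762, 0.6762, 0.6360, 0.0130.
spectral radius ρ = 1.1426; 1.1426 > 1 ⇒ diverges.

no, ρ = 1.1426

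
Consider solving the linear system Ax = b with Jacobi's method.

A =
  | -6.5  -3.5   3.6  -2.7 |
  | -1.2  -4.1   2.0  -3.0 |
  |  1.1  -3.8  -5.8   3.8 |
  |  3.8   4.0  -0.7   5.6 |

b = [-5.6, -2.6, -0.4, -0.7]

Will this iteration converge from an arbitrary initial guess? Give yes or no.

no

Split A = D + L + U, D = diag(-6.5, -4.1, -5.8, 5.6).
Jacobi T = -D⁻¹(L+U): T[1,2] = -(2)/(-4.1) = +0.4878; T[1,1] = 0.
  T[0,:] = [+0.0000  -0.5385  +0.5538  -0.4154]
  T[1,:] = [-0.2927  +0.0000  +0.4878  -0.7317]
  T[2,:] = [+0.1897  -0.6552  +0.0000  +0.6552]
  T[3,:] = [-0.6786  -0.7143  +0.1250  +0.0000]
moduli |λ_i(T)| = 1.2114, 0.7290, 0.7290, 0.0957.
ρ(T) = max|λ| = 1.2114; 1.2114 > 1: divergent.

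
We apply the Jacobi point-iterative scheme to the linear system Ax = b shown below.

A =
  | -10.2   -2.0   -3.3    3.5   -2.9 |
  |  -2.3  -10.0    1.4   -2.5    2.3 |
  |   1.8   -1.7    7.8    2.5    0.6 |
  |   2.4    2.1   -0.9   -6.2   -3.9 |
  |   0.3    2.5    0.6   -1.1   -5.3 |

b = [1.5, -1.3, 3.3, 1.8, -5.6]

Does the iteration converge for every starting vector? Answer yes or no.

Split A = D + L + U, D = diag(-10.2, -10, 7.8, -6.2, -5.3).
Jacobi: T = -D⁻¹(L+U), T[2,0] = -(1.8)/(7.8) = -0.2308; T[2,2] = 0.
  T[0,:] = [+0.0000  -0.1961  -0.3235  +0.3431  -0.2843]
  T[1,:] = [-0.2300  +0.0000  +0.1400  -0.2500  +0.2300]
  T[2,:] = [-0.2308  +0.2179  +0.0000  -0.3205  -0.0769]
  T[3,:] = [+0.3871  +0.3387  -0.1452  +0.0000  -0.6290]
  T[4,:] = [+0.0566  +0.4717  +0.1132  -0.2075  +0.0000]
moduli |λ_i(T)| = 0.8393, 0.3957, 0.3957, 0.1147, 0.0078.
spectral radius ρ = 0.8393; 0.8393 < 1: convergent.

yes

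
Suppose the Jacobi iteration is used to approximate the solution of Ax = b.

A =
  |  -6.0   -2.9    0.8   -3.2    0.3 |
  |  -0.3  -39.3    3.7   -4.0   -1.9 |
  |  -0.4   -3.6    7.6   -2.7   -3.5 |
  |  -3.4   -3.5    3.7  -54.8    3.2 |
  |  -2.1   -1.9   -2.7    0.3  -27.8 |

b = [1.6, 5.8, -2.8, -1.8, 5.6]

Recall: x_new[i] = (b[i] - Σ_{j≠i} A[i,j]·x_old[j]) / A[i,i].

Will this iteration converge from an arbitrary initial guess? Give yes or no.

Write A = D+L+U with D = diag(-6, -39.3, 7.6, -54.8, -27.8).
Jacobi T = -D⁻¹(L+U): T[2,4] = -(-3.5)/(7.6) = +0.4605; T[2,2] = 0.
  T[0,:] = [+0.0000, -0.4833, +0.1333, -0.5333, +0.0500]
  T[1,:] = [-0.0076, +0.0000, +0.0941, -0.1018, -0.0483]
  T[2,:] = [+0.0526, +0.4737, +0.0000, +0.3553, +0.4605]
  T[3,:] = [-0.0620, -0.0639, +0.0675, +0.0000, +0.0584]
  T[4,:] = [-0.0755, -0.0683, -0.0971, +0.0108, +0.0000]
moduli |λ_i(T)| = 0.4083, 0.2221, 0.2060, 0.2060, 0.0869.
spectral radius ρ = 0.4083; 0.4083 < 1: convergent.

yes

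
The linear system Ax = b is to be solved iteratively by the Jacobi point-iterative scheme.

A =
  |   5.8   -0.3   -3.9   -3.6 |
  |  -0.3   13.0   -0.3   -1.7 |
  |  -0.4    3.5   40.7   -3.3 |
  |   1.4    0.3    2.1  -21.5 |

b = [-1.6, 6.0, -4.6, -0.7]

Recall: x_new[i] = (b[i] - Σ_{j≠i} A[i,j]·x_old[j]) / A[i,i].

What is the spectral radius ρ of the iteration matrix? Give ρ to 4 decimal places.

Let D = diag(5.8, 13, 40.7, -21.5); L, U the strict triangles.
Jacobi: T = -D⁻¹(L+U), T[2,1] = -(3.5)/(40.7) = -0.0860; T[2,2] = 0.
  T[0,:] = [+0.0000  +0.0517  +0.6724  +0.6207]
  T[1,:] = [+0.0231  +0.0000  +0.0231  +0.1308]
  T[2,:] = [+0.0098  -0.0860  +0.0000  +0.0811]
  T[3,:] = [+0.0651  +0.0140  +0.0977  +0.0000]
moduli |λ_i(T)| = 0.2384, 0.1640, 0.1640, 0.0814.
spectral radius ρ = 0.2384; 0.2384 < 1, so it converges for any x₀.

0.2384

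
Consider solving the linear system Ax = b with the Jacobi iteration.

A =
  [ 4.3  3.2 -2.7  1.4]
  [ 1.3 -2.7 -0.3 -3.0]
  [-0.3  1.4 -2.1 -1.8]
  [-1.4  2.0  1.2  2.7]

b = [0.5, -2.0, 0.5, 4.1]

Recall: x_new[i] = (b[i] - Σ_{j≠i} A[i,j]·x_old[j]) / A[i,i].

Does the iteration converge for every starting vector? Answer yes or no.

A = D + L + U where D = diag(4.3, -2.7, -2.1, 2.7).
Jacobi T = -D⁻¹(L+U): T[2,0] = -(-0.3)/(-2.1) = -0.1429; T[2,2] = 0.
  T[0,:] = [+0.0000  -0.7442  +0.6279  -0.3256]
  T[1,:] = [+0.4815  +0.0000  -0.1111  -1.1111]
  T[2,:] = [-0.1429  +0.6667  +0.0000  -0.8571]
  T[3,:] = [+0.5185  -0.7407  -0.4444  +0.0000]
|λ(T)| sorted: 1.1358, 0.6977, 0.6977, 0.3882.
spectral radius ρ = 1.1358; 1.1358 > 1, so it fails to converge.

no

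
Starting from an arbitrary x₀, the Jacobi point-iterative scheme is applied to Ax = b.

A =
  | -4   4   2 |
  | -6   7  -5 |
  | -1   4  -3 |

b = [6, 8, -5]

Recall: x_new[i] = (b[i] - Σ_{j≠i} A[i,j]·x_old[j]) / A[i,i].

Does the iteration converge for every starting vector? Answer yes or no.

no

Let D = diag(-4, 7, -3); L, U the strict triangles.
Jacobi: T = -D⁻¹(L+U), T[1,0] = -(-6)/(7) = +0.8571; T[1,1] = 0.
  T[0,:] = [+0.0000  +1.0000  +0.5000]
  T[1,:] = [+0.8571  +0.0000  +0.7143]
  T[2,:] = [-0.3333  +1.3333  +0.0000]
|eigenvalues of T|: 1.3732, 1.1648, 0.2084.
ρ(T) = max|λ| = 1.3732; 1.3732 > 1, so it fails to converge.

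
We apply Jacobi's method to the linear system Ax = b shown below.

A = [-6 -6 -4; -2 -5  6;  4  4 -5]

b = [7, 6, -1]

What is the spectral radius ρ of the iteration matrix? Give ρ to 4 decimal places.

A = D + L + U where D = diag(-6, -5, -5).
Jacobi: T = -D⁻¹(L+U), T[0,2] = -(-4)/(-6) = -0.6667; T[0,0] = 0.
  T[0,:] = [+0.0000  -1.0000  -0.6667]
  T[1,:] = [-0.4000  +0.0000  +1.2000]
  T[2,:] = [+0.8000  +0.8000  +0.0000]
|eigenvalues of T|: 1.2030, 0.7878, 0.7878.
ρ = 1.2030; 1.2030 > 1: divergent.

1.2030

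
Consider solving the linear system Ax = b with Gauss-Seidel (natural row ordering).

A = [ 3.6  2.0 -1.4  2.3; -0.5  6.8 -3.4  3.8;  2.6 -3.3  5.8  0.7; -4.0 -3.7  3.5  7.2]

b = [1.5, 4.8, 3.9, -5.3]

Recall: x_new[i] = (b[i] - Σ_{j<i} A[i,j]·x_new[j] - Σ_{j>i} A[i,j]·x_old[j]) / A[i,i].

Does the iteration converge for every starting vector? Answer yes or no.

Split A = D + L + U, D = diag(3.6, 6.8, 5.8, 7.2).
GS T = -(D+L)⁻¹U: row 0 first, T[0,2] = -(-1.4)/(3.6) = +0.3889; later rows by forward substitution.
  T[0,:] = [+0.0000  -0.5556  +0.3889  -0.6389]
  T[1,:] = [+0.0000  -0.0408  +0.5286  -0.6058]
  T[2,:] = [+0.0000  +0.2258  +0.1264  -0.1790]
  T[3,:] = [+0.0000  -0.4394  +0.4262  -0.5793]
eigenvalue magnitudes: 0.8823, 0.4369, 0.0483, 0.0000.
ρ(T) = max|λ| = 0.8823; 0.8823 < 1: convergent.

yes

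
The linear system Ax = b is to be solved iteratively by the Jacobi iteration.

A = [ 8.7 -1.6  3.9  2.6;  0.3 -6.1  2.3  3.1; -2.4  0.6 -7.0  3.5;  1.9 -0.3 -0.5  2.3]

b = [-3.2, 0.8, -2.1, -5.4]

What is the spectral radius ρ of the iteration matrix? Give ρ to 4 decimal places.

Split A = D + L + U, D = diag(8.7, -6.1, -7, 2.3).
Jacobi T = -D⁻¹(L+U): T[1,3] = -(3.1)/(-6.1) = +0.5082; T[1,1] = 0.
  T[0,:] = [+0.0000  +0.1839  -0.4483  -0.2989]
  T[1,:] = [+0.0492  +0.0000  +0.3770  +0.5082]
  T[2,:] = [-0.3429  +0.0857  +0.0000  +0.5000]
  T[3,:] = [-0.8261  +0.1304  +0.2174  +0.0000]
|λ(T)| sorted: 0.8536, 0.5172, 0.5172, 0.1546.
ρ(T) = max|λ| = 0.8536; 0.8536 < 1: convergent.

0.8536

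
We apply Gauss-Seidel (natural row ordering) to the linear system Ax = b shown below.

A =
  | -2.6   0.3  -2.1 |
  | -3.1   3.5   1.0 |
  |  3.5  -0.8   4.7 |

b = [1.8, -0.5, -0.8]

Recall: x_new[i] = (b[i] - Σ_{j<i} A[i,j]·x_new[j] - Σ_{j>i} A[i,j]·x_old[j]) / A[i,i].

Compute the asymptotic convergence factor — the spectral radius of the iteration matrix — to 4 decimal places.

Split A = D + L + U, D = diag(-2.6, 3.5, 4.7).
Gauss-Seidel: T = -(D+L)⁻¹U, row 0 first, T[0,1] = -(0.3)/(-2.6) = +0.1154; later rows by forward substitution.
  T[0,:] = [+0.0000  +0.1154  -0.8077]
  T[1,:] = [+0.0000  +0.1022  -1.0011]
  T[2,:] = [+0.0000  -0.0685  +0.4311]
moduli |λ_i(T)| = 0.5759, 0.0426, 0.0000.
spectral radius ρ = 0.5759; 0.5759 < 1, so it converges for any x₀.

0.5759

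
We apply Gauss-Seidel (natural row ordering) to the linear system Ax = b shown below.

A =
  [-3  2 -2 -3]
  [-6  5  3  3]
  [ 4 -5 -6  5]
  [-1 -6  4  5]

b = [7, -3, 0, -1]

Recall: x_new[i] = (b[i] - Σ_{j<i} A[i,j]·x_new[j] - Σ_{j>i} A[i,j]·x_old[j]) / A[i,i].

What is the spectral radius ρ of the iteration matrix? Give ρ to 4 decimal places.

Split A = D + L + U, D = diag(-3, 5, -6, 5).
Gauss-Seidel: T = -(D+L)⁻¹U, row 0 first, T[0,3] = -(-3)/(-3) = -1.0000; later rows by forward substitution.
  T[0,:] = [+0.0000  +0.6667  -0.6667  -1.0000]
  T[1,:] = [+0.0000  +0.8000  -1.4000  -1.8000]
  T[2,:] = [+0.0000  -0.2222  +0.7222  +1.6667]
  T[3,:] = [+0.0000  +1.2711  -2.3911  -3.6933]
moduli |λ_i(T)| = 1.6346, 0.4448, 0.0917, 0.0000.
ρ = 1.6346; 1.6346 > 1 ⇒ diverges.

1.6346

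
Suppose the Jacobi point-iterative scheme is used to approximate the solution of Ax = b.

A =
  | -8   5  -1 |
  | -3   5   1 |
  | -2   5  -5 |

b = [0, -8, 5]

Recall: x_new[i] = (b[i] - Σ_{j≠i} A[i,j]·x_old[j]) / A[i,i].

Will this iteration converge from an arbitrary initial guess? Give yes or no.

yes

Split A = D + L + U, D = diag(-8, 5, -5).
Jacobi T = -D⁻¹(L+U): T[1,2] = -(1)/(5) = -0.2000; T[1,1] = 0.
  T[0,:] = [+0.0000  +0.6250  -0.1250]
  T[1,:] = [+0.6000  +0.0000  -0.2000]
  T[2,:] = [-0.4000  +1.0000  +0.0000]
moduli |λ_i(T)| = 0.5224, 0.4039, 0.1185.
ρ(T) = max|λ| = 0.5224; 0.5224 < 1: convergent.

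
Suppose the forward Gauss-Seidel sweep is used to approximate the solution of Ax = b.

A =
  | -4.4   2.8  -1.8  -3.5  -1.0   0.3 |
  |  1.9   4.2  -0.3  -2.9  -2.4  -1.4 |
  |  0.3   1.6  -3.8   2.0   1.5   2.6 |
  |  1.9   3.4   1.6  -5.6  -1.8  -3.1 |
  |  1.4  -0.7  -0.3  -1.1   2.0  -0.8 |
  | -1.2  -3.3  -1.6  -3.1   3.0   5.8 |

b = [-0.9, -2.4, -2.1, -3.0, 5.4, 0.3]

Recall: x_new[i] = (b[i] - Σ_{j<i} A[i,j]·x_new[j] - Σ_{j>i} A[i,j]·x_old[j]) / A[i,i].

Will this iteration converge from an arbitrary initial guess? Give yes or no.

no

Write A = D+L+U with D = diag(-4.4, 4.2, -3.8, -5.6, 2, 5.8).
Gauss-Seidel: T = -(D+L)⁻¹U, row 0 first, T[0,1] = -(2.8)/(-4.4) = +0.6364; later rows by forward substitution.
  T[0,:] = [+0.0000  +0.6364  -0.4091  -0.7955  -0.2273  +0.0682]
  T[1,:] = [+0.0000  -0.2879  +0.2565  +1.0503  +0.6742  +0.3025]
  T[2,:] = [+0.0000  -0.0710  +0.0757  +0.9058  +0.6607  +0.8170]
  T[3,:] = [+0.0000  +0.0208  +0.0386  +0.6266  +0.1996  -0.1134]
  T[4,:] = [+0.0000  -0.5454  +0.4087  +1.4049  +0.6040  +0.5183]
  T[5,:] = [+0.0000  +0.2415  -0.1086  +0.2911  +0.3131  +0.0829]
moduli |λ_i(T)| = 1.2442, 0.3816, 0.3816, 0.2931, 0.0120, 0.0000.
ρ = 1.2442; 1.2442 > 1: divergent.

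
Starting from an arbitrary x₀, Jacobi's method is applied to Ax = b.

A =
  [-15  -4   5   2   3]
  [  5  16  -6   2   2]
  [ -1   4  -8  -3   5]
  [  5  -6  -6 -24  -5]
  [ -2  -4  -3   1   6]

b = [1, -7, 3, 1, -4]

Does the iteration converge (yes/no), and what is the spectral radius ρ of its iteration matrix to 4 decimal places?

Split A = D + L + U, D = diag(-15, 16, -8, -24, 6).
Jacobi T = -D⁻¹(L+U): T[2,0] = -(-1)/(-8) = -0.1250; T[2,2] = 0.
  T[0,:] = [+0.0000, -0.2667, +0.3333, +0.1333, +0.2000]
  T[1,:] = [-0.3125, +0.0000, +0.3750, -0.1250, -0.1250]
  T[2,:] = [-0.1250, +0.5000, +0.0000, -0.3750, +0.6250]
  T[3,:] = [+0.2083, -0.2500, -0.2500, +0.0000, -0.2083]
  T[4,:] = [+0.3333, +0.6667, +0.5000, -0.1667, +0.0000]
eigenvalue magnitudes: 0.8436, 0.6370, 0.6370, 0.4777, 0.2004.
ρ(T) = max|λ| = 0.8436; 0.8436 < 1, so it converges for any x₀.

yes, ρ = 0.8436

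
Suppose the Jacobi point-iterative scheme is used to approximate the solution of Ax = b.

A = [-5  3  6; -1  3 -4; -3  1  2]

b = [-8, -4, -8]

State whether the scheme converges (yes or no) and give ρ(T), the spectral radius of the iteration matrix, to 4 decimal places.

no, ρ = 1.4263

Write A = D+L+U with D = diag(-5, 3, 2).
T_J = -D⁻¹(L+U): T[2,1] = -(1)/(2) = -0.5000; T[2,2] = 0.
  T[0,:] = [+0.0000, +0.6000, +1.2000]
  T[1,:] = [+0.3333, +0.0000, +1.3333]
  T[2,:] = [+1.5000, -0.5000, +0.0000]
|roots of det(T-λI)|: 1.4263, 0.8373, 0.8373.
ρ(T) = max|λ| = 1.4263; 1.4263 > 1: divergent.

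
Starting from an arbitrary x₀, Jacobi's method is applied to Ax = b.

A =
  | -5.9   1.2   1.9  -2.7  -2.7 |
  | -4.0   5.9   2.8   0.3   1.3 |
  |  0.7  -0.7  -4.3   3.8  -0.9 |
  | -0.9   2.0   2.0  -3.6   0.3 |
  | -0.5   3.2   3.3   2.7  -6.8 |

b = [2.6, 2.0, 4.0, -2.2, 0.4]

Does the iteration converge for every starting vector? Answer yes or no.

no

A = D + L + U where D = diag(-5.9, 5.9, -4.3, -3.6, -6.8).
T_J = -D⁻¹(L+U): T[3,2] = -(2)/(-3.6) = +0.5556; T[3,3] = 0.
  T[0,:] = [+0.0000  +0.2034  +0.3220  -0.4576  -0.4576]
  T[1,:] = [+0.6780  +0.0000  -0.4746  -0.0508  -0.2203]
  T[2,:] = [+0.1628  -0.1628  +0.0000  +0.8837  -0.2093]
  T[3,:] = [-0.2500  +0.5556  +0.5556  +0.0000  +0.0833]
  T[4,:] = [-0.0735  +0.4706  +0.4853  +0.3971  +0.0000]
|eigenvalues of T|: 1.1670, 0.7085, 0.7085, 0.1015, 0.1015.
ρ(T) = max|λ| = 1.1670; 1.1670 > 1 ⇒ diverges.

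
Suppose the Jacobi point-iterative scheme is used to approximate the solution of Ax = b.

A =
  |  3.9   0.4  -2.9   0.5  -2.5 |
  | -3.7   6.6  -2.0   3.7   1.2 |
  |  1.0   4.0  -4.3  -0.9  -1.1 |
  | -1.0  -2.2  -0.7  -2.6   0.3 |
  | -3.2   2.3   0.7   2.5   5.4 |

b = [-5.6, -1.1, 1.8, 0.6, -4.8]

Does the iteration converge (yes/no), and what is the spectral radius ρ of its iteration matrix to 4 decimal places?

no, ρ = 1.2716

A = D + L + U where D = diag(3.9, 6.6, -4.3, -2.6, 5.4).
Jacobi: T = -D⁻¹(L+U), T[4,2] = -(0.7)/(5.4) = -0.1296; T[4,4] = 0.
  T[0,:] = [+0.0000, -0.1026, +0.7436, -0.1282, +0.6410]
  T[1,:] = [+0.5606, +0.0000, +0.3030, -0.5606, -0.1818]
  T[2,:] = [+0.2326, +0.9302, +0.0000, -0.2093, -0.2558]
  T[3,:] = [-0.3846, -0.8462, -0.2692, +0.0000, +0.1154]
  T[4,:] = [+0.5926, -0.4259, -0.1296, -0.4630, +0.0000]
moduli |λ_i(T)| = 1.2716, 0.7057, 0.7057, 0.4223, 0.3016.
ρ(T) = max|λ| = 1.2716; 1.2716 > 1, so it fails to converge.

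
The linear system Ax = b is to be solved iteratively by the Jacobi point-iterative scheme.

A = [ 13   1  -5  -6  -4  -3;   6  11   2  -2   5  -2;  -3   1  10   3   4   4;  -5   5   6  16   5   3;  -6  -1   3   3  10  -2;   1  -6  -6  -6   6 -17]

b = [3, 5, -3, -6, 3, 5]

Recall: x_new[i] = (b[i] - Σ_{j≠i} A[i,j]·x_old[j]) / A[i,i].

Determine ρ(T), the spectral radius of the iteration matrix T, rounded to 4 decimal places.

Let D = diag(13, 11, 10, 16, 10, -17); L, U the strict triangles.
T_J = -D⁻¹(L+U): T[4,1] = -(-1)/(10) = +0.1000; T[4,4] = 0.
  T[0,:] = [+0.0000  -0.0769  +0.3846  +0.4615  +0.3077  +0.2308]
  T[1,:] = [-0.5455  +0.0000  -0.1818  +0.1818  -0.4545  +0.1818]
  T[2,:] = [+0.3000  -0.1000  +0.0000  -0.3000  -0.4000  -0.4000]
  T[3,:] = [+0.3125  -0.3125  -0.3750  +0.0000  -0.3125  -0.1875]
  T[4,:] = [+0.6000  +0.1000  -0.3000  -0.3000  +0.0000  +0.2000]
  T[5,:] = [+0.0588  -0.3529  -0.3529  -0.3529  +0.3529  +0.0000]
|eigenvalues of T|: 1.1269, 0.7001, 0.5711, 0.4506, 0.4506, 0.2602.
spectral radius ρ = 1.1269; 1.1269 > 1 ⇒ diverges.

1.1269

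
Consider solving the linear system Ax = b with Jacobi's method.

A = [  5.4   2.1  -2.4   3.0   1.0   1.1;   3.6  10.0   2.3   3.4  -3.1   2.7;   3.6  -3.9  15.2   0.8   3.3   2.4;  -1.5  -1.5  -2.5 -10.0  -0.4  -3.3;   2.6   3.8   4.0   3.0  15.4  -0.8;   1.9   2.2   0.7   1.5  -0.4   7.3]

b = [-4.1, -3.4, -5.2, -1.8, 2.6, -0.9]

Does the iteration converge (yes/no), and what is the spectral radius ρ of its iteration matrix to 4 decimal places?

yes, ρ = 0.8573

Split A = D + L + U, D = diag(5.4, 10, 15.2, -10, 15.4, 7.3).
T_J = -D⁻¹(L+U): T[4,2] = -(4)/(15.4) = -0.2597; T[4,4] = 0.
  T[0,:] = [+0.0000 -0.3889 +0.4444 -0.5556 -0.1852 -0.2037]
  T[1,:] = [-0.3600 +0.0000 -0.2300 -0.3400 +0.3100 -0.2700]
  T[2,:] = [-0.2368 +0.2566 +0.0000 -0.0526 -0.2171 -0.1579]
  T[3,:] = [-0.1500 -0.1500 -0.2500 +0.0000 -0.0400 -0.3300]
  T[4,:] = [-0.1688 -0.2468 -0.2597 -0.1948 +0.0000 +0.0519]
  T[5,:] = [-0.2603 -0.3014 -0.0959 -0.2055 +0.0548 +0.0000]
eigenvalue magnitudes: 0.8573, 0.5015, 0.5015, 0.2941, 0.2941, 0.2277.
spectral radius ρ = 0.8573; 0.8573 < 1: convergent.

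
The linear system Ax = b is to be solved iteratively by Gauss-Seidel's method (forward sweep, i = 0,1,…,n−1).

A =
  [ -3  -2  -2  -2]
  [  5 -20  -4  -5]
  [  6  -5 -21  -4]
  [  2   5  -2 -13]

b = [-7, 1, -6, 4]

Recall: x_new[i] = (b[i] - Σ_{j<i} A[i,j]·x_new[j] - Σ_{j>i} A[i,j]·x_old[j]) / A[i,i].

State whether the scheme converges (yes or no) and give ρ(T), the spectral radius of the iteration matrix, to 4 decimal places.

yes, ρ = 0.6553

Write A = D+L+U with D = diag(-3, -20, -21, -13).
Gauss-Seidel: T = -(D+L)⁻¹U, row 0 first, T[0,3] = -(-2)/(-3) = -0.6667; later rows by forward substitution.
  T[0,:] = [+0.0000 -0.6667 -0.6667 -0.6667]
  T[1,:] = [+0.0000 -0.1667 -0.3667 -0.4167]
  T[2,:] = [+0.0000 -0.1508 -0.1032 -0.2817]
  T[3,:] = [+0.0000 -0.1435 -0.2277 -0.2195]
moduli |λ_i(T)| = 0.6553, 0.1134, 0.0526, 0.0000.
ρ = 0.6553; 0.6553 < 1, so it converges for any x₀.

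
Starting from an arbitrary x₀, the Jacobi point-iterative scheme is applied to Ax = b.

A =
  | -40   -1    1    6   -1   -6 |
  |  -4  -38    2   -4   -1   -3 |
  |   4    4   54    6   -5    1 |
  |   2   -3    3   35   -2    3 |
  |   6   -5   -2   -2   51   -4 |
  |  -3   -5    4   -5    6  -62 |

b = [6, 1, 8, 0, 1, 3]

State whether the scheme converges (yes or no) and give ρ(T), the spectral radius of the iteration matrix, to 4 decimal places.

Diagonal D = diag(-40, -38, 54, 35, 51, -62); L, U strict lower/upper.
T_J = -D⁻¹(L+U): T[1,2] = -(2)/(-38) = +0.0526; T[1,1] = 0.
  T[0,:] = [+0.0000  -0.0250  +0.0250  +0.1500  -0.0250  -0.1500]
  T[1,:] = [-0.1053  +0.0000  +0.0526  -0.1053  -0.0263  -0.0789]
  T[2,:] = [-0.0741  -0.0741  +0.0000  -0.1111  +0.0926  -0.0185]
  T[3,:] = [-0.0571  +0.0857  -0.0857  +0.0000  +0.0571  -0.0857]
  T[4,:] = [-0.1176  +0.0980  +0.0392  +0.0392  +0.0000  +0.0784]
  T[5,:] = [-0.0484  -0.0806  +0.0645  -0.0806  +0.0968  +0.0000]
|roots of det(T-λI)|: 0.1979, 0.1640, 0.1619, 0.1619, 0.0883, 0.0754.
ρ = 0.1979; 0.1979 < 1: convergent.

yes, ρ = 0.1979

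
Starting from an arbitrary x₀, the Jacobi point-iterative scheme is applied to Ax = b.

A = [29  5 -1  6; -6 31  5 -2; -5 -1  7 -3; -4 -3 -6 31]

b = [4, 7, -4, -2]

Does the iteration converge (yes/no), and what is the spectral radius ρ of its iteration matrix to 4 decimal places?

yes, ρ = 0.3329

Let D = diag(29, 31, 7, 31); L, U the strict triangles.
T_J = -D⁻¹(L+U): T[0,3] = -(6)/(29) = -0.2069; T[0,0] = 0.
  T[0,:] = [+0.0000 -0.1724 +0.0345 -0.2069]
  T[1,:] = [+0.1935 +0.0000 -0.1613 +0.0645]
  T[2,:] = [+0.7143 +0.1429 +0.0000 +0.4286]
  T[3,:] = [+0.1290 +0.0968 +0.1935 +0.0000]
|roots of det(T-λI)|: 0.3329, 0.2310, 0.2310, 0.1979.
ρ(T) = max|λ| = 0.3329; 0.3329 < 1, so it converges for any x₀.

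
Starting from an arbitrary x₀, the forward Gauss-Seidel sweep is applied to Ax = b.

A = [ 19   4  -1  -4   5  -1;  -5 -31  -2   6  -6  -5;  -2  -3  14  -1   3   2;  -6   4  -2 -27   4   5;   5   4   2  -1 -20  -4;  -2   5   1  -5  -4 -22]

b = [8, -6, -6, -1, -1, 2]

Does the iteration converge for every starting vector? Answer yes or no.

Let D = diag(19, -31, 14, -27, -20, -22); L, U the strict triangles.
T_GS = -(D+L)⁻¹U: row 0 first, T[0,3] = -(-4)/(19) = +0.2105; later rows by forward substitution.
  T[0,:] = [+0.0000  -0.2105  +0.0526  +0.2105  -0.2632  +0.0526]
  T[1,:] = [+0.0000  +0.0340  -0.0730  +0.1596  -0.1511  -0.1698]
  T[2,:] = [+0.0000  -0.0228  -0.0081  +0.1357  -0.2843  -0.1717]
  T[3,:] = [+0.0000  +0.0535  -0.0219  -0.0332  +0.2053  +0.1611]
  T[4,:] = [+0.0000  -0.0508  -0.0012  +0.0998  -0.1347  -0.2460]
  T[5,:] = [+0.0000  +0.0229  -0.0166  +0.0127  -0.0455  -0.0430]
|roots of det(T-λI)|: 0.3313, 0.0955, 0.0955, 0.0355, 0.0244, 0.0000.
ρ(T) = max|λ| = 0.3313; 0.3313 < 1: convergent.

yes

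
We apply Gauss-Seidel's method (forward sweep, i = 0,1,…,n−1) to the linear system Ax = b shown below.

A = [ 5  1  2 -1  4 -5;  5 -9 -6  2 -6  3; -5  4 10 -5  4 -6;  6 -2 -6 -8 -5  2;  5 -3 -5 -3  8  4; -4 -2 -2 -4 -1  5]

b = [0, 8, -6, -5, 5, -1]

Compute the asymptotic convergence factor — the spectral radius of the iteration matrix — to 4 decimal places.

1.2116

Split A = D + L + U, D = diag(5, -9, 10, -8, 8, 5).
T_GS = -(D+L)⁻¹U: row 0 first, T[0,5] = -(-5)/(5) = +1.0000; later rows by forward substitution.
  T[0,:] = [+0.0000, -0.2000, -0.4000, +0.2000, -0.8000, +1.0000]
  T[1,:] = [+0.0000, -0.1111, -0.8889, +0.3333, -1.1111, +0.8889]
  T[2,:] = [+0.0000, -0.0556, +0.1556, +0.4667, -0.3556, +0.7444]
  T[3,:] = [+0.0000, -0.0806, -0.1944, -0.2833, -0.6806, +0.2194]
  T[4,:] = [+0.0000, +0.0184, -0.0590, +0.1854, -0.3941, -0.2441]
  T[5,:] = [+0.0000, -0.2874, -0.7807, +0.2904, -1.8499, +1.5801]
moduli |λ_i(T)| = 1.2116, 0.5204, 0.5204, 0.4051, 0.1254, 0.0000.
ρ = 1.2116; 1.2116 > 1 ⇒ diverges.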